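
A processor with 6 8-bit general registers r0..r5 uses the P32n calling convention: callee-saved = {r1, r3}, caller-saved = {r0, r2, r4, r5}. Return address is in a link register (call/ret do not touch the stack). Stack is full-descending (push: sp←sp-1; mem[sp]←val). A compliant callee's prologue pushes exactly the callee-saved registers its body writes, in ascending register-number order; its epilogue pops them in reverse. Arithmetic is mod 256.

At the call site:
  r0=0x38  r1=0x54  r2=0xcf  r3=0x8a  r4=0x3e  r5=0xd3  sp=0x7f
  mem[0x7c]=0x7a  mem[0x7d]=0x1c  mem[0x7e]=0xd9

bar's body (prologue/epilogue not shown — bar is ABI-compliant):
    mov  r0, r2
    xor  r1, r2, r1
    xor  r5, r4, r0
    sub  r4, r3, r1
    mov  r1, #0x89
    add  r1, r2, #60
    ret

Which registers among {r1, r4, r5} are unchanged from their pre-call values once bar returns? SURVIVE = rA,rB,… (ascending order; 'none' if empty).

SURVIVE = r1

prologue: push r1 -> mem[0x7e]=0x54, sp=0x7e
body[0] mov  r0, r2 -> r0=0xcf
body[1] xor  r1, r2, r1 -> r1=0x9b
body[2] xor  r5, r4, r0 -> r5=0xf1
body[3] sub  r4, r3, r1 -> r4=0xef
body[4] mov  r1, #0x89 -> r1=0x89
body[5] add  r1, r2, #60 -> r1=0x0b
epilogue: pop r1=0x54, sp=0x7f
r1: callee-saved, written=True
r4: caller-saved, written=True
r5: caller-saved, written=True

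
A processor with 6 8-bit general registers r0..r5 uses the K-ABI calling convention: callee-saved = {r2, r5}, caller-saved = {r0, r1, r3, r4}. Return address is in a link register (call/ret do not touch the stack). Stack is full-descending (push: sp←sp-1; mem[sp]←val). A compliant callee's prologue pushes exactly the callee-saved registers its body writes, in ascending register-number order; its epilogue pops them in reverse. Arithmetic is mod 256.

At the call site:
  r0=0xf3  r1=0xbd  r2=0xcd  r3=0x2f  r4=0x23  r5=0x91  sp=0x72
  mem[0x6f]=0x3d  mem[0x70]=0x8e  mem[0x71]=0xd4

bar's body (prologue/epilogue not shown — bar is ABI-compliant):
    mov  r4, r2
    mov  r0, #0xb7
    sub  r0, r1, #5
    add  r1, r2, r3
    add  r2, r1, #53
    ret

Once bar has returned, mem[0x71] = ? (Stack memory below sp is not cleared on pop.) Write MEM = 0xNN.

prologue: push r2 → mem[0x71]=0xcd, sp=0x71
body[0] mov  r4, r2 → r4=0xcd
body[1] mov  r0, #0xb7 → r0=0xb7
body[2] sub  r0, r1, #5 → r0=0xb8
body[3] add  r1, r2, r3 → r1=0xfc
body[4] add  r2, r1, #53 → r2=0x31
epilogue: pop r2=0xcd, sp=0x72
prologue pushed ['r2'] at ['0x71']

MEM = 0xcd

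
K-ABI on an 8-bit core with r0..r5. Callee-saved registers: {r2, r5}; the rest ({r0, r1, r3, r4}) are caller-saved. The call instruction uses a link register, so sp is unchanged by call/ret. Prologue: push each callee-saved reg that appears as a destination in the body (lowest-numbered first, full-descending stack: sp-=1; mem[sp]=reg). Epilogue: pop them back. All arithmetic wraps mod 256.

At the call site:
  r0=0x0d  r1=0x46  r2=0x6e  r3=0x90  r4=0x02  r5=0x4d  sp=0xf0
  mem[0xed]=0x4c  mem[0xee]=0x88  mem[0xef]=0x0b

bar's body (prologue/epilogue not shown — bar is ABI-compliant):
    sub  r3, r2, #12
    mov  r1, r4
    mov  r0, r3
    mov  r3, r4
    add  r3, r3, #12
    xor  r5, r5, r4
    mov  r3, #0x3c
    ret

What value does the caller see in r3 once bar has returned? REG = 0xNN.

prologue: push r5 → mem[0xef]=0x4d, sp=0xef
body[0] sub  r3, r2, #12 → r3=0x62
body[1] mov  r1, r4 → r1=0x02
body[2] mov  r0, r3 → r0=0x62
body[3] mov  r3, r4 → r3=0x02
body[4] add  r3, r3, #12 → r3=0x0e
body[5] xor  r5, r5, r4 → r5=0x4f
body[6] mov  r3, #0x3c → r3=0x3c
epilogue: pop r5=0x4d, sp=0xf0
r3 is caller-saved → body value

REG = 0x3c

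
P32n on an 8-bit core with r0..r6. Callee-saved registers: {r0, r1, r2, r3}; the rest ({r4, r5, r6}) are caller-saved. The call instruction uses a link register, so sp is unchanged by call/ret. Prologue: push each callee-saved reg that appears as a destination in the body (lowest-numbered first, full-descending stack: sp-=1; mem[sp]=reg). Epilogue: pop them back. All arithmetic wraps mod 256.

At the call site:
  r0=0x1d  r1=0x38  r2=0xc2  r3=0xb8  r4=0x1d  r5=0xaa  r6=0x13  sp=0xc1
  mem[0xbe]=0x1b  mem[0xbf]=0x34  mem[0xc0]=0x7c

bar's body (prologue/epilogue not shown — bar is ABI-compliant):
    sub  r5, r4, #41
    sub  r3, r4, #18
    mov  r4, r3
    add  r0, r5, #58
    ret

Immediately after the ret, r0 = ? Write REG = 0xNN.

REG = 0x1d

prologue: push r0 → mem[0xc0]=0x1d, sp=0xc0
prologue: push r3 → mem[0xbf]=0xb8, sp=0xbf
body[0] sub  r5, r4, #41 → r5=0xf4
body[1] sub  r3, r4, #18 → r3=0x0b
body[2] mov  r4, r3 → r4=0x0b
body[3] add  r0, r5, #58 → r0=0x2e
epilogue: pop r3=0xb8, sp=0xc0
epilogue: pop r0=0x1d, sp=0xc1
r0 is callee-saved → restored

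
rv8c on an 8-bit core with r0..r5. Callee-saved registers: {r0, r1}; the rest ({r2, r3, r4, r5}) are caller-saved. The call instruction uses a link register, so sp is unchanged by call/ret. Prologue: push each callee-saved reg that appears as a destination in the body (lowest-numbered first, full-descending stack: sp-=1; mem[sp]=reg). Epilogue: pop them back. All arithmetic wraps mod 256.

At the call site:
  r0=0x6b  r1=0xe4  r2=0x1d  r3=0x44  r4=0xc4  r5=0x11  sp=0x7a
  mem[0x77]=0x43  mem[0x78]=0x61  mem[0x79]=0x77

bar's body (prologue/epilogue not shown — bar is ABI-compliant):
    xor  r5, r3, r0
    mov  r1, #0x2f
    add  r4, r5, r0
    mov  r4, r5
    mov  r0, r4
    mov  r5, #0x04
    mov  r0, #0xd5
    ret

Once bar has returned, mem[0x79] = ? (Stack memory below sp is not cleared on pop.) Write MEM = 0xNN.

prologue: push r0 -> mem[0x79]=0x6b, sp=0x79
prologue: push r1 -> mem[0x78]=0xe4, sp=0x78
body[0] xor  r5, r3, r0 -> r5=0x2f
body[1] mov  r1, #0x2f -> r1=0x2f
body[2] add  r4, r5, r0 -> r4=0x9a
body[3] mov  r4, r5 -> r4=0x2f
body[4] mov  r0, r4 -> r0=0x2f
body[5] mov  r5, #0x04 -> r5=0x04
body[6] mov  r0, #0xd5 -> r0=0xd5
epilogue: pop r1=0xe4, sp=0x79
epilogue: pop r0=0x6b, sp=0x7a
prologue pushed ['r0', 'r1'] at ['0x79', '0x78']

MEM = 0x6b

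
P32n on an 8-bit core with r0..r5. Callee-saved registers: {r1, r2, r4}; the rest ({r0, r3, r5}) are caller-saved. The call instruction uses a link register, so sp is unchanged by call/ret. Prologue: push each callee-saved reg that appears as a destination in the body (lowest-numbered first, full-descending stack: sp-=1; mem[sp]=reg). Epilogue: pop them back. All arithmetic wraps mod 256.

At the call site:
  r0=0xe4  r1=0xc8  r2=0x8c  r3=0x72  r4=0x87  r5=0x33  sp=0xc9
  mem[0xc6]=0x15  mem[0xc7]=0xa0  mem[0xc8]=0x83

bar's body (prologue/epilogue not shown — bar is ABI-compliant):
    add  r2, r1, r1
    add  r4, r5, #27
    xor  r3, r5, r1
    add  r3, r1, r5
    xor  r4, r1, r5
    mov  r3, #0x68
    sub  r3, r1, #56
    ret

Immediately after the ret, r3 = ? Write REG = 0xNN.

REG = 0x90

prologue: push r2 → mem[0xc8]=0x8c, sp=0xc8
prologue: push r4 → mem[0xc7]=0x87, sp=0xc7
body[0] add  r2, r1, r1 → r2=0x90
body[1] add  r4, r5, #27 → r4=0x4e
body[2] xor  r3, r5, r1 → r3=0xfb
body[3] add  r3, r1, r5 → r3=0xfb
body[4] xor  r4, r1, r5 → r4=0xfb
body[5] mov  r3, #0x68 → r3=0x68
body[6] sub  r3, r1, #56 → r3=0x90
epilogue: pop r4=0x87, sp=0xc8
epilogue: pop r2=0x8c, sp=0xc9
r3 is caller-saved → body value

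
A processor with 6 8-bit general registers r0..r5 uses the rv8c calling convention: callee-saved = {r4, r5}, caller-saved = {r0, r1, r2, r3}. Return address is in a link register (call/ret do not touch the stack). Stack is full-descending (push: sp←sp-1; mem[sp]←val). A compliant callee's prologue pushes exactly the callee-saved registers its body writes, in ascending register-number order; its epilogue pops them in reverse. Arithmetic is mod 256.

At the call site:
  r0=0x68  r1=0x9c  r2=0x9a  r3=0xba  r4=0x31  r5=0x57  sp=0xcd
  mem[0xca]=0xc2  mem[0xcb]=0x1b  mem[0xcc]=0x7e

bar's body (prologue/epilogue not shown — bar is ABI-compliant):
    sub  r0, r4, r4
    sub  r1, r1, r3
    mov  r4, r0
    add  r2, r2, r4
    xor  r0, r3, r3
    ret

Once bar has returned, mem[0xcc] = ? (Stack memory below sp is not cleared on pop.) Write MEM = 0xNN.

MEM = 0x31

prologue: push r4 -> mem[0xcc]=0x31, sp=0xcc
body[0] sub  r0, r4, r4 -> r0=0x00
body[1] sub  r1, r1, r3 -> r1=0xe2
body[2] mov  r4, r0 -> r4=0x00
body[3] add  r2, r2, r4 -> r2=0x9a
body[4] xor  r0, r3, r3 -> r0=0x00
epilogue: pop r4=0x31, sp=0xcd
prologue pushed ['r4'] at ['0xcc']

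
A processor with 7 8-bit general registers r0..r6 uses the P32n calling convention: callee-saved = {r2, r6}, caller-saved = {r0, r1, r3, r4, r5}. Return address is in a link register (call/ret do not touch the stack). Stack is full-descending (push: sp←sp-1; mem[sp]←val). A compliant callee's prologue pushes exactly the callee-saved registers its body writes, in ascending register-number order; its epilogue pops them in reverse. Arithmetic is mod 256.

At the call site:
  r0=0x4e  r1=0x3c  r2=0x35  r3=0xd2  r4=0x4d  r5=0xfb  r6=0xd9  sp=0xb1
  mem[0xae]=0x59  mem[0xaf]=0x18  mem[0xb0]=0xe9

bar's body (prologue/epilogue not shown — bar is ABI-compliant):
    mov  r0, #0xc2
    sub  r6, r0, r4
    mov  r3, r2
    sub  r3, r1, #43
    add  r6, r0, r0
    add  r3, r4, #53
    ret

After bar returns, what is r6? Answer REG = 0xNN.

REG = 0xd9

prologue: push r6 -> mem[0xb0]=0xd9, sp=0xb0
body[0] mov  r0, #0xc2 -> r0=0xc2
body[1] sub  r6, r0, r4 -> r6=0x75
body[2] mov  r3, r2 -> r3=0x35
body[3] sub  r3, r1, #43 -> r3=0x11
body[4] add  r6, r0, r0 -> r6=0x84
body[5] add  r3, r4, #53 -> r3=0x82
epilogue: pop r6=0xd9, sp=0xb1
r6 is callee-saved -> restored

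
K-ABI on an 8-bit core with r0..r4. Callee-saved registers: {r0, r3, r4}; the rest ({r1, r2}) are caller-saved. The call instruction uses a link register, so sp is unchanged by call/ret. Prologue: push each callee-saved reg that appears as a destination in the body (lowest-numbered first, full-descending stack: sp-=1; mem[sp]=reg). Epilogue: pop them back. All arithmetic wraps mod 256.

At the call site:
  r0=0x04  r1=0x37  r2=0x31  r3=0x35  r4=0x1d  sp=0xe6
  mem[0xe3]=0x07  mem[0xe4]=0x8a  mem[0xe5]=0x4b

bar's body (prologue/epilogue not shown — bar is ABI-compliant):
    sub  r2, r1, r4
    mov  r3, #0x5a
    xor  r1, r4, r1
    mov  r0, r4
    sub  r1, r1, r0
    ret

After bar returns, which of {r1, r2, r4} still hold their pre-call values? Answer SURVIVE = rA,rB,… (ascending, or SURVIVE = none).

prologue: push r0 -> mem[0xe5]=0x04, sp=0xe5
prologue: push r3 -> mem[0xe4]=0x35, sp=0xe4
body[0] sub  r2, r1, r4 -> r2=0x1a
body[1] mov  r3, #0x5a -> r3=0x5a
body[2] xor  r1, r4, r1 -> r1=0x2a
body[3] mov  r0, r4 -> r0=0x1d
body[4] sub  r1, r1, r0 -> r1=0x0d
epilogue: pop r3=0x35, sp=0xe5
epilogue: pop r0=0x04, sp=0xe6
r1: caller-saved, written=True
r2: caller-saved, written=True
r4: callee-saved, written=False

SURVIVE = r4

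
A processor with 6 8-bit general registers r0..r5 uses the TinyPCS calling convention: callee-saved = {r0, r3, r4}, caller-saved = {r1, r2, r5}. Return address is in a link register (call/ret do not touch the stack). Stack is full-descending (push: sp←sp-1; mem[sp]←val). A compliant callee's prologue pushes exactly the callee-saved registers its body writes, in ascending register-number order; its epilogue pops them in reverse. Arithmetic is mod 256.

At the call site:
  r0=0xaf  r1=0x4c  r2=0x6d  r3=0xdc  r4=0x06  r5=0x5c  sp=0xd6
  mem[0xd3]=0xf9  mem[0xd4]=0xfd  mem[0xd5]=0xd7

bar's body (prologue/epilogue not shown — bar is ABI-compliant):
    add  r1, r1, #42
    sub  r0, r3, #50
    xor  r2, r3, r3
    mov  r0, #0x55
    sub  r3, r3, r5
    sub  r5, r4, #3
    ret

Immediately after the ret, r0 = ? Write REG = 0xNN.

prologue: push r0 → mem[0xd5]=0xaf, sp=0xd5
prologue: push r3 → mem[0xd4]=0xdc, sp=0xd4
body[0] add  r1, r1, #42 → r1=0x76
body[1] sub  r0, r3, #50 → r0=0xaa
body[2] xor  r2, r3, r3 → r2=0x00
body[3] mov  r0, #0x55 → r0=0x55
body[4] sub  r3, r3, r5 → r3=0x80
body[5] sub  r5, r4, #3 → r5=0x03
epilogue: pop r3=0xdc, sp=0xd5
epilogue: pop r0=0xaf, sp=0xd6
r0 is callee-saved → restored

REG = 0xaf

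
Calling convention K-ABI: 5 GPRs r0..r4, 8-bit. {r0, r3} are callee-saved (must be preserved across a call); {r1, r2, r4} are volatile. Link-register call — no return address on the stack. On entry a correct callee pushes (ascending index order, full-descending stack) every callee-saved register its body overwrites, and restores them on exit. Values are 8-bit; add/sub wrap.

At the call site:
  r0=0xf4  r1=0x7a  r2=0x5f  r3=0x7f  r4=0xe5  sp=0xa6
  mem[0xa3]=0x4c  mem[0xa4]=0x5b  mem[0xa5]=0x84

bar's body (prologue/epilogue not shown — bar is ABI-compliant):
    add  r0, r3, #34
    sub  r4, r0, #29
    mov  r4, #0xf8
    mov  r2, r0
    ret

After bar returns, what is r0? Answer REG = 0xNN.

prologue: push r0 -> mem[0xa5]=0xf4, sp=0xa5
body[0] add  r0, r3, #34 -> r0=0xa1
body[1] sub  r4, r0, #29 -> r4=0x84
body[2] mov  r4, #0xf8 -> r4=0xf8
body[3] mov  r2, r0 -> r2=0xa1
epilogue: pop r0=0xf4, sp=0xa6
r0 is callee-saved -> restored

REG = 0xf4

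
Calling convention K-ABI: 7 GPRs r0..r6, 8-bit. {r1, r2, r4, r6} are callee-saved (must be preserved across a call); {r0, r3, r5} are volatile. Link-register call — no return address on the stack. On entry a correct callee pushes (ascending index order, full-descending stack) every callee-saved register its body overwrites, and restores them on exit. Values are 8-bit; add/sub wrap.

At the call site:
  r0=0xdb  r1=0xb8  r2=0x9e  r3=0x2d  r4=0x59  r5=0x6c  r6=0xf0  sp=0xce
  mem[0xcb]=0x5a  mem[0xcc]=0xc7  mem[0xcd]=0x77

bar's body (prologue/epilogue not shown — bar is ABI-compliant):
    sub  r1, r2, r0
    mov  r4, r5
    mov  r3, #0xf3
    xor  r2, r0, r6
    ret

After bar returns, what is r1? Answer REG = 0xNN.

prologue: push r1 -> mem[0xcd]=0xb8, sp=0xcd
prologue: push r2 -> mem[0xcc]=0x9e, sp=0xcc
prologue: push r4 -> mem[0xcb]=0x59, sp=0xcb
body[0] sub  r1, r2, r0 -> r1=0xc3
body[1] mov  r4, r5 -> r4=0x6c
body[2] mov  r3, #0xf3 -> r3=0xf3
body[3] xor  r2, r0, r6 -> r2=0x2b
epilogue: pop r4=0x59, sp=0xcc
epilogue: pop r2=0x9e, sp=0xcd
epilogue: pop r1=0xb8, sp=0xce
r1 is callee-saved -> restored

REG = 0xb8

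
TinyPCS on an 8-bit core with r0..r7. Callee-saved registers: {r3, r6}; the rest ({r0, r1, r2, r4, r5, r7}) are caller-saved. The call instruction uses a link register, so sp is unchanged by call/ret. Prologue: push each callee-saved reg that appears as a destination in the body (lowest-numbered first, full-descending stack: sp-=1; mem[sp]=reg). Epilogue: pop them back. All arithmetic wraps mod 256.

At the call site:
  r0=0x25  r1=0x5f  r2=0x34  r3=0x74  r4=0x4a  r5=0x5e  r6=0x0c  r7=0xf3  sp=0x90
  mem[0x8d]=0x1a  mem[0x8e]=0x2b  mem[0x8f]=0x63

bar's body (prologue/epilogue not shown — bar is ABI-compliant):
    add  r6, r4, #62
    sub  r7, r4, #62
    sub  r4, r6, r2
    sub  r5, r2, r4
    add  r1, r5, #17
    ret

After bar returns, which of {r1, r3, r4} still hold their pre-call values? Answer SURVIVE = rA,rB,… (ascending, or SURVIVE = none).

prologue: push r6 -> mem[0x8f]=0x0c, sp=0x8f
body[0] add  r6, r4, #62 -> r6=0x88
body[1] sub  r7, r4, #62 -> r7=0x0c
body[2] sub  r4, r6, r2 -> r4=0x54
body[3] sub  r5, r2, r4 -> r5=0xe0
body[4] add  r1, r5, #17 -> r1=0xf1
epilogue: pop r6=0x0c, sp=0x90
r1: caller-saved, written=True
r3: callee-saved, written=False
r4: caller-saved, written=True

SURVIVE = r3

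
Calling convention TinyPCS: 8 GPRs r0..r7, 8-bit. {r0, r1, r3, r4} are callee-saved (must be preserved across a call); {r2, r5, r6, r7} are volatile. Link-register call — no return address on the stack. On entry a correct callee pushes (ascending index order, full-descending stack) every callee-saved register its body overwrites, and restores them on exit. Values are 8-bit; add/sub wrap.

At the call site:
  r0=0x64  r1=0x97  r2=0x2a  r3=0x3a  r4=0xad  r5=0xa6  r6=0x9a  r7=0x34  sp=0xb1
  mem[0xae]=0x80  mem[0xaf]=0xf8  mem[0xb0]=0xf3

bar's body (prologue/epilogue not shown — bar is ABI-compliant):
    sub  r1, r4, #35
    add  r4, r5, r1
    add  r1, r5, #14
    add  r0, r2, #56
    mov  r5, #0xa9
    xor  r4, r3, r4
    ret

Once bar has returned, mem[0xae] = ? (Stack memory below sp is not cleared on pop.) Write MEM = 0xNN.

MEM = 0xad

prologue: push r0 -> mem[0xb0]=0x64, sp=0xb0
prologue: push r1 -> mem[0xaf]=0x97, sp=0xaf
prologue: push r4 -> mem[0xae]=0xad, sp=0xae
body[0] sub  r1, r4, #35 -> r1=0x8a
body[1] add  r4, r5, r1 -> r4=0x30
body[2] add  r1, r5, #14 -> r1=0xb4
body[3] add  r0, r2, #56 -> r0=0x62
body[4] mov  r5, #0xa9 -> r5=0xa9
body[5] xor  r4, r3, r4 -> r4=0x0a
epilogue: pop r4=0xad, sp=0xaf
epilogue: pop r1=0x97, sp=0xb0
epilogue: pop r0=0x64, sp=0xb1
prologue pushed ['r0', 'r1', 'r4'] at ['0xb0', '0xaf', '0xae']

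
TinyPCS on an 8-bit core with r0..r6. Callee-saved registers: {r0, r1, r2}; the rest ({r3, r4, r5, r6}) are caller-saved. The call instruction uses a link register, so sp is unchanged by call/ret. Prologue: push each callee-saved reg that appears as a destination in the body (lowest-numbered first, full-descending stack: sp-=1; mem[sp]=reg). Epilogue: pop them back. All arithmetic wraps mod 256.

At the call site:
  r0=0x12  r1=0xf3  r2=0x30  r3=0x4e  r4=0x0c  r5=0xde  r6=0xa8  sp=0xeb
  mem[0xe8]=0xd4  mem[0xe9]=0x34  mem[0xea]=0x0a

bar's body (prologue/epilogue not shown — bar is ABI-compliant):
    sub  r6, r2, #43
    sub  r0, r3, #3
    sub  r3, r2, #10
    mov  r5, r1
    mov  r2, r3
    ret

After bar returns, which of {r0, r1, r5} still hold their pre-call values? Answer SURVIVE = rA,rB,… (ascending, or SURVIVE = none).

SURVIVE = r0,r1

prologue: push r0 -> mem[0xea]=0x12, sp=0xea
prologue: push r2 -> mem[0xe9]=0x30, sp=0xe9
body[0] sub  r6, r2, #43 -> r6=0x05
body[1] sub  r0, r3, #3 -> r0=0x4b
body[2] sub  r3, r2, #10 -> r3=0x26
body[3] mov  r5, r1 -> r5=0xf3
body[4] mov  r2, r3 -> r2=0x26
epilogue: pop r2=0x30, sp=0xea
epilogue: pop r0=0x12, sp=0xeb
r0: callee-saved, written=True
r1: callee-saved, written=False
r5: caller-saved, written=True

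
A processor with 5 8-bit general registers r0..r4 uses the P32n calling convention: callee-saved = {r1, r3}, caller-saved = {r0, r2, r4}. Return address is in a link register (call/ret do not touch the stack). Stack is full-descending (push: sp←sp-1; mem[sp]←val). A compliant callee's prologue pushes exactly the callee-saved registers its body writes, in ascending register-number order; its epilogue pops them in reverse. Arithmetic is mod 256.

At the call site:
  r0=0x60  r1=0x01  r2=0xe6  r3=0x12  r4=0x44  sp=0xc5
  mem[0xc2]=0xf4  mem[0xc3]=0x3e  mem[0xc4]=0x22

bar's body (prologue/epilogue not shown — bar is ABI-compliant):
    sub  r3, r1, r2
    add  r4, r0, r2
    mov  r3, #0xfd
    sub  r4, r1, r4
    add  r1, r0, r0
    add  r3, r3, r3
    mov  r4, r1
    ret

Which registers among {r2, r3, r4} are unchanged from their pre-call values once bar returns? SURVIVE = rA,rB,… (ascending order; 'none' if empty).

prologue: push r1 → mem[0xc4]=0x01, sp=0xc4
prologue: push r3 → mem[0xc3]=0x12, sp=0xc3
body[0] sub  r3, r1, r2 → r3=0x1b
body[1] add  r4, r0, r2 → r4=0x46
body[2] mov  r3, #0xfd → r3=0xfd
body[3] sub  r4, r1, r4 → r4=0xbb
body[4] add  r1, r0, r0 → r1=0xc0
body[5] add  r3, r3, r3 → r3=0xfa
body[6] mov  r4, r1 → r4=0xc0
epilogue: pop r3=0x12, sp=0xc4
epilogue: pop r1=0x01, sp=0xc5
r2: caller-saved, written=False
r3: callee-saved, written=True
r4: caller-saved, written=True

SURVIVE = r2,r3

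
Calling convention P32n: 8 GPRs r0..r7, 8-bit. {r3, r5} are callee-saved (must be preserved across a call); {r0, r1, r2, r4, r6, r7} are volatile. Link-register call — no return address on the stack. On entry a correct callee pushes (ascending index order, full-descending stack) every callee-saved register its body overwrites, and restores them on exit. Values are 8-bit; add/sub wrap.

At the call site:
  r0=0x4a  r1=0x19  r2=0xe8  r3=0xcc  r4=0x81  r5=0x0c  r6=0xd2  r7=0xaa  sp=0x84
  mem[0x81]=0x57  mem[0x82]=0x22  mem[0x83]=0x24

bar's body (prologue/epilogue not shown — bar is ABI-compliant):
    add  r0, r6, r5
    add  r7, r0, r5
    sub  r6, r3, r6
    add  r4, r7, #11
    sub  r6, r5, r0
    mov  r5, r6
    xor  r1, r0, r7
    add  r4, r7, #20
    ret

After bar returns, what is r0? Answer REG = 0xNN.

prologue: push r5 -> mem[0x83]=0x0c, sp=0x83
body[0] add  r0, r6, r5 -> r0=0xde
body[1] add  r7, r0, r5 -> r7=0xea
body[2] sub  r6, r3, r6 -> r6=0xfa
body[3] add  r4, r7, #11 -> r4=0xf5
body[4] sub  r6, r5, r0 -> r6=0x2e
body[5] mov  r5, r6 -> r5=0x2e
body[6] xor  r1, r0, r7 -> r1=0x34
body[7] add  r4, r7, #20 -> r4=0xfe
epilogue: pop r5=0x0c, sp=0x84
r0 is caller-saved -> body value

REG = 0xde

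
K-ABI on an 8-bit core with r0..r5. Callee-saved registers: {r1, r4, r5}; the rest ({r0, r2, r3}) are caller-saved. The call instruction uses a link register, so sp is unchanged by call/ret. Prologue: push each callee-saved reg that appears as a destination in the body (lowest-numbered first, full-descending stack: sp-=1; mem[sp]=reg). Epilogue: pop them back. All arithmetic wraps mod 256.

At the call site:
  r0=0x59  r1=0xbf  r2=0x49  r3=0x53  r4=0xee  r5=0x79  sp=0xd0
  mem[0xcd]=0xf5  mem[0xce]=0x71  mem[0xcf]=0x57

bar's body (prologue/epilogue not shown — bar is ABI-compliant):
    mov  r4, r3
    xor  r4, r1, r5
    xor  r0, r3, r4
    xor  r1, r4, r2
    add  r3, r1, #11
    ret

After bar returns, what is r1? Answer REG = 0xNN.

prologue: push r1 → mem[0xcf]=0xbf, sp=0xcf
prologue: push r4 → mem[0xce]=0xee, sp=0xce
body[0] mov  r4, r3 → r4=0x53
body[1] xor  r4, r1, r5 → r4=0xc6
body[2] xor  r0, r3, r4 → r0=0x95
body[3] xor  r1, r4, r2 → r1=0x8f
body[4] add  r3, r1, #11 → r3=0x9a
epilogue: pop r4=0xee, sp=0xcf
epilogue: pop r1=0xbf, sp=0xd0
r1 is callee-saved → restored

REG = 0xbf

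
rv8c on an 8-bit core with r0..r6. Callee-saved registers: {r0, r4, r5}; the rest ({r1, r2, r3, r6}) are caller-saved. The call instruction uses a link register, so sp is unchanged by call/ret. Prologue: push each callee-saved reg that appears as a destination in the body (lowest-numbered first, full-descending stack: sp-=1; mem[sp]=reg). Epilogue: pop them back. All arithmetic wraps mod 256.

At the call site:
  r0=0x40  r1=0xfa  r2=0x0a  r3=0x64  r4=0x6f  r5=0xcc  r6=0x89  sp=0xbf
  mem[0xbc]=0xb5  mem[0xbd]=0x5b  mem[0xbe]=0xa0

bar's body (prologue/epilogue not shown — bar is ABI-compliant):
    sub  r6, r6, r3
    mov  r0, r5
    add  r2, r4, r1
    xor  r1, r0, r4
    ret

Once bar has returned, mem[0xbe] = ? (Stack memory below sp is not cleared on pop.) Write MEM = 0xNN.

MEM = 0x40

prologue: push r0 → mem[0xbe]=0x40, sp=0xbe
body[0] sub  r6, r6, r3 → r6=0x25
body[1] mov  r0, r5 → r0=0xcc
body[2] add  r2, r4, r1 → r2=0x69
body[3] xor  r1, r0, r4 → r1=0xa3
epilogue: pop r0=0x40, sp=0xbf
prologue pushed ['r0'] at ['0xbe']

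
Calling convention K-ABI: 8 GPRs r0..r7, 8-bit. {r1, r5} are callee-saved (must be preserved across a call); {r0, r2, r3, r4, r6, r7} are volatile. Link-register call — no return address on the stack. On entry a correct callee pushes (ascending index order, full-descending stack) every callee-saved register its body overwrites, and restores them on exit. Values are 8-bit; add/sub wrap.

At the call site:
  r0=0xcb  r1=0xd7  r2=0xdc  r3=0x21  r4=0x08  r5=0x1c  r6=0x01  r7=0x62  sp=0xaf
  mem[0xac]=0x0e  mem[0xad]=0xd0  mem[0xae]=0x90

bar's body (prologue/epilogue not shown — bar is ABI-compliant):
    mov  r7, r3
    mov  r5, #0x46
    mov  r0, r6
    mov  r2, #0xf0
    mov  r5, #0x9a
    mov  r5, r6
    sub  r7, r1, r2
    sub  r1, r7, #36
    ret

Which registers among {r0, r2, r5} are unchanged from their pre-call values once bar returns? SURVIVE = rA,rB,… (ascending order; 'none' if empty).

prologue: push r1 -> mem[0xae]=0xd7, sp=0xae
prologue: push r5 -> mem[0xad]=0x1c, sp=0xad
body[0] mov  r7, r3 -> r7=0x21
body[1] mov  r5, #0x46 -> r5=0x46
body[2] mov  r0, r6 -> r0=0x01
body[3] mov  r2, #0xf0 -> r2=0xf0
body[4] mov  r5, #0x9a -> r5=0x9a
body[5] mov  r5, r6 -> r5=0x01
body[6] sub  r7, r1, r2 -> r7=0xe7
body[7] sub  r1, r7, #36 -> r1=0xc3
epilogue: pop r5=0x1c, sp=0xae
epilogue: pop r1=0xd7, sp=0xaf
r0: caller-saved, written=True
r2: caller-saved, written=True
r5: callee-saved, written=True

SURVIVE = r5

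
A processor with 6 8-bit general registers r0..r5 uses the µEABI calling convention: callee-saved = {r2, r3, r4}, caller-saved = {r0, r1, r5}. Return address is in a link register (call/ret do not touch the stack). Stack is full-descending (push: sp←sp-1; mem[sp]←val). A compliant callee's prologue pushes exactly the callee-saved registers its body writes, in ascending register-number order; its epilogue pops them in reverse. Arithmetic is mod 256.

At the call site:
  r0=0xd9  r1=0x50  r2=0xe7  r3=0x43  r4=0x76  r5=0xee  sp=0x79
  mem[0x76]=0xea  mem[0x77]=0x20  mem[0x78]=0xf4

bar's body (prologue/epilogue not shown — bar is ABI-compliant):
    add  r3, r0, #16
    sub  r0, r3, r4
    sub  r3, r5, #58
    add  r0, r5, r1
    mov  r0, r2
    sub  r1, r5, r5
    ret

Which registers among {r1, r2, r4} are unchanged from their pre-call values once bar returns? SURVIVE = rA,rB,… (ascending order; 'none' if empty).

prologue: push r3 → mem[0x78]=0x43, sp=0x78
body[0] add  r3, r0, #16 → r3=0xe9
body[1] sub  r0, r3, r4 → r0=0x73
body[2] sub  r3, r5, #58 → r3=0xb4
body[3] add  r0, r5, r1 → r0=0x3e
body[4] mov  r0, r2 → r0=0xe7
body[5] sub  r1, r5, r5 → r1=0x00
epilogue: pop r3=0x43, sp=0x79
r1: caller-saved, written=True
r2: callee-saved, written=False
r4: callee-saved, written=False

SURVIVE = r2,r4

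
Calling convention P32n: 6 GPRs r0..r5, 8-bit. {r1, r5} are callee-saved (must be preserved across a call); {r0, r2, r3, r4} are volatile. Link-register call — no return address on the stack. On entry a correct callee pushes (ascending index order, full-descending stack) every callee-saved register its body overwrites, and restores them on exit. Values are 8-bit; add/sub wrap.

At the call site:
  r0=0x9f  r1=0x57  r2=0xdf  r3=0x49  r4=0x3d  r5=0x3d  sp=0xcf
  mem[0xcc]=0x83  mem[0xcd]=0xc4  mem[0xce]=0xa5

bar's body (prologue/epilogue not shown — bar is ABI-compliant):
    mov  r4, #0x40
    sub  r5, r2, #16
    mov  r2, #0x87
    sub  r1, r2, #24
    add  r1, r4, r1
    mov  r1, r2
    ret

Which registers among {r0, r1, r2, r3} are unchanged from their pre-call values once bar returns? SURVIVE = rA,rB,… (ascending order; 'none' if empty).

SURVIVE = r0,r1,r3

prologue: push r1 → mem[0xce]=0x57, sp=0xce
prologue: push r5 → mem[0xcd]=0x3d, sp=0xcd
body[0] mov  r4, #0x40 → r4=0x40
body[1] sub  r5, r2, #16 → r5=0xcf
body[2] mov  r2, #0x87 → r2=0x87
body[3] sub  r1, r2, #24 → r1=0x6f
body[4] add  r1, r4, r1 → r1=0xaf
body[5] mov  r1, r2 → r1=0x87
epilogue: pop r5=0x3d, sp=0xce
epilogue: pop r1=0x57, sp=0xcf
r0: caller-saved, written=False
r1: callee-saved, written=True
r2: caller-saved, written=True
r3: caller-saved, written=False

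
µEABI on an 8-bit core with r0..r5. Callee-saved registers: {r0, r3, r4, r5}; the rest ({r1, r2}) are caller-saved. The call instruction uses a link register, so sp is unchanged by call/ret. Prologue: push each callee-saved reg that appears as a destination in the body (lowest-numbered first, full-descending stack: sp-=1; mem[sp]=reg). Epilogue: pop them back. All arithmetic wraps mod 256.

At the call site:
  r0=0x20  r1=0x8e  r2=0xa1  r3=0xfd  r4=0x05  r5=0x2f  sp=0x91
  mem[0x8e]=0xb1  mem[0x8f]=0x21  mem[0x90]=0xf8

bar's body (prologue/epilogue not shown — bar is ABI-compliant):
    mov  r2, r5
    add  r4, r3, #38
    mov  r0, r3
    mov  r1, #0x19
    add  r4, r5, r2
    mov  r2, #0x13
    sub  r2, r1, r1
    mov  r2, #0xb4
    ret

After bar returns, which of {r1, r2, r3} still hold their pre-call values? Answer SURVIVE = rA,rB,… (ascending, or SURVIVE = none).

SURVIVE = r3

prologue: push r0 → mem[0x90]=0x20, sp=0x90
prologue: push r4 → mem[0x8f]=0x05, sp=0x8f
body[0] mov  r2, r5 → r2=0x2f
body[1] add  r4, r3, #38 → r4=0x23
body[2] mov  r0, r3 → r0=0xfd
body[3] mov  r1, #0x19 → r1=0x19
body[4] add  r4, r5, r2 → r4=0x5e
body[5] mov  r2, #0x13 → r2=0x13
body[6] sub  r2, r1, r1 → r2=0x00
body[7] mov  r2, #0xb4 → r2=0xb4
epilogue: pop r4=0x05, sp=0x90
epilogue: pop r0=0x20, sp=0x91
r1: caller-saved, written=True
r2: caller-saved, written=True
r3: callee-saved, written=False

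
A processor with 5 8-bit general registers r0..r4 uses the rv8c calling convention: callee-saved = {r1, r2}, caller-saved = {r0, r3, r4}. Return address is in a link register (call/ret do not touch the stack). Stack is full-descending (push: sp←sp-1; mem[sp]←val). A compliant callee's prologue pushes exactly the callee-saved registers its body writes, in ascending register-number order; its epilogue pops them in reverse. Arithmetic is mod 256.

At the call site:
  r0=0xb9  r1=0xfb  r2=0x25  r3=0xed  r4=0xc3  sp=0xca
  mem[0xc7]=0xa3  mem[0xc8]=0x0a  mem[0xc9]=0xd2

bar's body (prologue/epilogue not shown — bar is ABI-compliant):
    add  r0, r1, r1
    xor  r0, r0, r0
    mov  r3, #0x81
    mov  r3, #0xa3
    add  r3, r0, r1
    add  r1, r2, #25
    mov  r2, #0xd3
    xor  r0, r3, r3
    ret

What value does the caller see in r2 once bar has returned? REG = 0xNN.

REG = 0x25

prologue: push r1 → mem[0xc9]=0xfb, sp=0xc9
prologue: push r2 → mem[0xc8]=0x25, sp=0xc8
body[0] add  r0, r1, r1 → r0=0xf6
body[1] xor  r0, r0, r0 → r0=0x00
body[2] mov  r3, #0x81 → r3=0x81
body[3] mov  r3, #0xa3 → r3=0xa3
body[4] add  r3, r0, r1 → r3=0xfb
body[5] add  r1, r2, #25 → r1=0x3e
body[6] mov  r2, #0xd3 → r2=0xd3
body[7] xor  r0, r3, r3 → r0=0x00
epilogue: pop r2=0x25, sp=0xc9
epilogue: pop r1=0xfb, sp=0xca
r2 is callee-saved → restored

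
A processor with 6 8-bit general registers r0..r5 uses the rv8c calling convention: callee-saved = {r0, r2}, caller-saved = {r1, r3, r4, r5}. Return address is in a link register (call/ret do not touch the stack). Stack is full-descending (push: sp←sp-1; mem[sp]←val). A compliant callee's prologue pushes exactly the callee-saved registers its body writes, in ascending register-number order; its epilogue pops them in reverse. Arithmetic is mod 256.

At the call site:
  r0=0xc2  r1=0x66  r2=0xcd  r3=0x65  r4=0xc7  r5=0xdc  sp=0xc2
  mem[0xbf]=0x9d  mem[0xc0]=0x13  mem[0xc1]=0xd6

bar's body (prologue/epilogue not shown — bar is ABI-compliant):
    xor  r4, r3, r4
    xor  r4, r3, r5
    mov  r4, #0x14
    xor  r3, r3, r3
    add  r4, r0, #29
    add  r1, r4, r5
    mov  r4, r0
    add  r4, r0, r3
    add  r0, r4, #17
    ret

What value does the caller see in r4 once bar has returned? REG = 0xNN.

prologue: push r0 -> mem[0xc1]=0xc2, sp=0xc1
body[0] xor  r4, r3, r4 -> r4=0xa2
body[1] xor  r4, r3, r5 -> r4=0xb9
body[2] mov  r4, #0x14 -> r4=0x14
body[3] xor  r3, r3, r3 -> r3=0x00
body[4] add  r4, r0, #29 -> r4=0xdf
body[5] add  r1, r4, r5 -> r1=0xbb
body[6] mov  r4, r0 -> r4=0xc2
body[7] add  r4, r0, r3 -> r4=0xc2
body[8] add  r0, r4, #17 -> r0=0xd3
epilogue: pop r0=0xc2, sp=0xc2
r4 is caller-saved -> body value

REG = 0xc2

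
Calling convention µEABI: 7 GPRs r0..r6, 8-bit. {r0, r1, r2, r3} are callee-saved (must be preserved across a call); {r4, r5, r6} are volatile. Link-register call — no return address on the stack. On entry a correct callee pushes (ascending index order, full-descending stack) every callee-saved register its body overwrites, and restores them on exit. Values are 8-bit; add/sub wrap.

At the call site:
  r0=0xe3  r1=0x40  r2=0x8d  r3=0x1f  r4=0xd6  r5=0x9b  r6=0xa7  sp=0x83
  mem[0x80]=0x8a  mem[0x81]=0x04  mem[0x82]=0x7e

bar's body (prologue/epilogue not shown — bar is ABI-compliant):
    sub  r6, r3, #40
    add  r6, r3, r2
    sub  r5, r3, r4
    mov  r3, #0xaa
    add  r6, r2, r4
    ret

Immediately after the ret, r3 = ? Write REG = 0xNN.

REG = 0x1f

prologue: push r3 → mem[0x82]=0x1f, sp=0x82
body[0] sub  r6, r3, #40 → r6=0xf7
body[1] add  r6, r3, r2 → r6=0xac
body[2] sub  r5, r3, r4 → r5=0x49
body[3] mov  r3, #0xaa → r3=0xaa
body[4] add  r6, r2, r4 → r6=0x63
epilogue: pop r3=0x1f, sp=0x83
r3 is callee-saved → restored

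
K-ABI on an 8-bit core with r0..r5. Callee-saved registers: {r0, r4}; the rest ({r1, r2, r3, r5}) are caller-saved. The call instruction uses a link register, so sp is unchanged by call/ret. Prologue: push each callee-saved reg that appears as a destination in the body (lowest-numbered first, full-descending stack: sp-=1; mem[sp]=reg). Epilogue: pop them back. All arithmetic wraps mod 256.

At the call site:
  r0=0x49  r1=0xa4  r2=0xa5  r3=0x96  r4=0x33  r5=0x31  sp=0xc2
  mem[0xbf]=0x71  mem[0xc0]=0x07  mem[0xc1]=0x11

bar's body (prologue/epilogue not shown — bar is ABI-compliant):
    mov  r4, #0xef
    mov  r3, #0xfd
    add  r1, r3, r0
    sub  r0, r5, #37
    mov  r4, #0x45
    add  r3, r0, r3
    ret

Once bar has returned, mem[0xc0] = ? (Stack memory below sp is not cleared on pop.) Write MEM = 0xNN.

MEM = 0x33

prologue: push r0 -> mem[0xc1]=0x49, sp=0xc1
prologue: push r4 -> mem[0xc0]=0x33, sp=0xc0
body[0] mov  r4, #0xef -> r4=0xef
body[1] mov  r3, #0xfd -> r3=0xfd
body[2] add  r1, r3, r0 -> r1=0x46
body[3] sub  r0, r5, #37 -> r0=0x0c
body[4] mov  r4, #0x45 -> r4=0x45
body[5] add  r3, r0, r3 -> r3=0x09
epilogue: pop r4=0x33, sp=0xc1
epilogue: pop r0=0x49, sp=0xc2
prologue pushed ['r0', 'r4'] at ['0xc1', '0xc0']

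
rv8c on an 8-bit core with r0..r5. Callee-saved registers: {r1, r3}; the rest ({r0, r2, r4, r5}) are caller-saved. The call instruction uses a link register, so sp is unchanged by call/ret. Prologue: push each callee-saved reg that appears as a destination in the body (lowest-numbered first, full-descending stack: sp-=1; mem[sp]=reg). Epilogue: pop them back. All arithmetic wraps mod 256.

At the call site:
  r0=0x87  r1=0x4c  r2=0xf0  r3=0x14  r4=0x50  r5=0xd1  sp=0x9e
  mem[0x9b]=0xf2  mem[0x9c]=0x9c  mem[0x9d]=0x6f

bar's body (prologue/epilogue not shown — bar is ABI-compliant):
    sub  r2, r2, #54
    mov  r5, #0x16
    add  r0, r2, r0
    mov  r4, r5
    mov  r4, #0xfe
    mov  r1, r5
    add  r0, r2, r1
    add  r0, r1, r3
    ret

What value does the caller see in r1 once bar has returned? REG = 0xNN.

prologue: push r1 → mem[0x9d]=0x4c, sp=0x9d
body[0] sub  r2, r2, #54 → r2=0xba
body[1] mov  r5, #0x16 → r5=0x16
body[2] add  r0, r2, r0 → r0=0x41
body[3] mov  r4, r5 → r4=0x16
body[4] mov  r4, #0xfe → r4=0xfe
body[5] mov  r1, r5 → r1=0x16
body[6] add  r0, r2, r1 → r0=0xd0
body[7] add  r0, r1, r3 → r0=0x2a
epilogue: pop r1=0x4c, sp=0x9e
r1 is callee-saved → restored

REG = 0x4c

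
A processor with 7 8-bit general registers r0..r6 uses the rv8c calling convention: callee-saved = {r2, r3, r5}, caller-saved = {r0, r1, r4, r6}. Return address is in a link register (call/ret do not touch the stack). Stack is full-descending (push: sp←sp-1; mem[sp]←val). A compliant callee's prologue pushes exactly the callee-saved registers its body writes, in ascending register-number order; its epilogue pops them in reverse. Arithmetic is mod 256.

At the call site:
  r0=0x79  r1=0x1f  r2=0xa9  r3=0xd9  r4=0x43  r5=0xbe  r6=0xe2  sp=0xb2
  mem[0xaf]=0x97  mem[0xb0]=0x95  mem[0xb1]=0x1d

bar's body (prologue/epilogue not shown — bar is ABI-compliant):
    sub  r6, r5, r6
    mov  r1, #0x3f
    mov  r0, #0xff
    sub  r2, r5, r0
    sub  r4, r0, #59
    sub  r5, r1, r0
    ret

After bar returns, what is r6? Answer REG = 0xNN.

prologue: push r2 → mem[0xb1]=0xa9, sp=0xb1
prologue: push r5 → mem[0xb0]=0xbe, sp=0xb0
body[0] sub  r6, r5, r6 → r6=0xdc
body[1] mov  r1, #0x3f → r1=0x3f
body[2] mov  r0, #0xff → r0=0xff
body[3] sub  r2, r5, r0 → r2=0xbf
body[4] sub  r4, r0, #59 → r4=0xc4
body[5] sub  r5, r1, r0 → r5=0x40
epilogue: pop r5=0xbe, sp=0xb1
epilogue: pop r2=0xa9, sp=0xb2
r6 is caller-saved → body value

REG = 0xdc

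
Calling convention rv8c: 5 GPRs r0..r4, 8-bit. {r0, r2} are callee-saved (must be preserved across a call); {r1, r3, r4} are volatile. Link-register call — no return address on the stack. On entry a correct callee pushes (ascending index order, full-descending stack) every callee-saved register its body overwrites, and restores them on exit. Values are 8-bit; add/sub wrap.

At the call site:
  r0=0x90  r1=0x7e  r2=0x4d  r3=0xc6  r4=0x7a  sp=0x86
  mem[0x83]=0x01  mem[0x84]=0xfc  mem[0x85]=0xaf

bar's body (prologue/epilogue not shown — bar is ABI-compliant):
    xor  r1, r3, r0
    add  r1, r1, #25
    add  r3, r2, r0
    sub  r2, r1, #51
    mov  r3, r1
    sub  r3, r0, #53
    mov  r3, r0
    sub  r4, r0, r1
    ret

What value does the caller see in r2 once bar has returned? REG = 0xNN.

prologue: push r2 -> mem[0x85]=0x4d, sp=0x85
body[0] xor  r1, r3, r0 -> r1=0x56
body[1] add  r1, r1, #25 -> r1=0x6f
body[2] add  r3, r2, r0 -> r3=0xdd
body[3] sub  r2, r1, #51 -> r2=0x3c
body[4] mov  r3, r1 -> r3=0x6f
body[5] sub  r3, r0, #53 -> r3=0x5b
body[6] mov  r3, r0 -> r3=0x90
body[7] sub  r4, r0, r1 -> r4=0x21
epilogue: pop r2=0x4d, sp=0x86
r2 is callee-saved -> restored

REG = 0x4d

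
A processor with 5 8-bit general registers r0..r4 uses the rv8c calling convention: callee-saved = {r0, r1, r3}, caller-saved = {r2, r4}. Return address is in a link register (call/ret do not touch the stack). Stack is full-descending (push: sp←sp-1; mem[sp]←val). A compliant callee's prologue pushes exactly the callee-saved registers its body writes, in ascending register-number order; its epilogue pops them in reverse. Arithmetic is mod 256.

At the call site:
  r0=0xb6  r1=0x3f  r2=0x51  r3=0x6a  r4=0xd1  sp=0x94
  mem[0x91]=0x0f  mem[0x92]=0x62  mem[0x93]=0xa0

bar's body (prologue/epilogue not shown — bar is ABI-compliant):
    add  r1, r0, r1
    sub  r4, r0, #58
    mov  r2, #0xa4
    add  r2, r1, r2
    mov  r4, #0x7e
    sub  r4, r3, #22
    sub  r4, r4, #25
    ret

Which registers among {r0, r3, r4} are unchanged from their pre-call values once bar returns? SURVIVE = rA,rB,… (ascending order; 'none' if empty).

SURVIVE = r0,r3

prologue: push r1 → mem[0x93]=0x3f, sp=0x93
body[0] add  r1, r0, r1 → r1=0xf5
body[1] sub  r4, r0, #58 → r4=0x7c
body[2] mov  r2, #0xa4 → r2=0xa4
body[3] add  r2, r1, r2 → r2=0x99
body[4] mov  r4, #0x7e → r4=0x7e
body[5] sub  r4, r3, #22 → r4=0x54
body[6] sub  r4, r4, #25 → r4=0x3b
epilogue: pop r1=0x3f, sp=0x94
r0: callee-saved, written=False
r3: callee-saved, written=False
r4: caller-saved, written=True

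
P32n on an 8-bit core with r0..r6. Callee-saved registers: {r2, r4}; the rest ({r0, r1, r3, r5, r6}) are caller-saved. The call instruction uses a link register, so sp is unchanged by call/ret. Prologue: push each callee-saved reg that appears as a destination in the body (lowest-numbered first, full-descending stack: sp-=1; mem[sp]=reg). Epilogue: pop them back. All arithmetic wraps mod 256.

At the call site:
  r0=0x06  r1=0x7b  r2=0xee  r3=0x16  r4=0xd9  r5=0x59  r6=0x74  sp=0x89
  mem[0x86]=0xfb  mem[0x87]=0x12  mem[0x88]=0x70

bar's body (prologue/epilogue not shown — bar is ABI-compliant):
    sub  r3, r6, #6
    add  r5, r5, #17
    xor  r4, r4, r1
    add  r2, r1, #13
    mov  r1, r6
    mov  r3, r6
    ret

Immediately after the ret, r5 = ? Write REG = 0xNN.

REG = 0x6a

prologue: push r2 → mem[0x88]=0xee, sp=0x88
prologue: push r4 → mem[0x87]=0xd9, sp=0x87
body[0] sub  r3, r6, #6 → r3=0x6e
body[1] add  r5, r5, #17 → r5=0x6a
body[2] xor  r4, r4, r1 → r4=0xa2
body[3] add  r2, r1, #13 → r2=0x88
body[4] mov  r1, r6 → r1=0x74
body[5] mov  r3, r6 → r3=0x74
epilogue: pop r4=0xd9, sp=0x88
epilogue: pop r2=0xee, sp=0x89
r5 is caller-saved → body value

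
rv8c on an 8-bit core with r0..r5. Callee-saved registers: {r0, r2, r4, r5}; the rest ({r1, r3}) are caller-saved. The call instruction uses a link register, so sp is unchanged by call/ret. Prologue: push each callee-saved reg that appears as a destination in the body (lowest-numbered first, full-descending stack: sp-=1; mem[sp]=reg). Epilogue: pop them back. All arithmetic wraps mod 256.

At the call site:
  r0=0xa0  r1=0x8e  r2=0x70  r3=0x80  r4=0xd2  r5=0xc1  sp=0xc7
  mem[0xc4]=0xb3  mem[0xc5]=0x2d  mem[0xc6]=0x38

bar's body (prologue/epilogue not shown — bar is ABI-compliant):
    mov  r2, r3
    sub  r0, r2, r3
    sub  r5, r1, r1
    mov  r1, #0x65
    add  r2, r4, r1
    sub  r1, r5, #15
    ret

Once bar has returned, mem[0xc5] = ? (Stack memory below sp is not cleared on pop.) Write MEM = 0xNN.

prologue: push r0 -> mem[0xc6]=0xa0, sp=0xc6
prologue: push r2 -> mem[0xc5]=0x70, sp=0xc5
prologue: push r5 -> mem[0xc4]=0xc1, sp=0xc4
body[0] mov  r2, r3 -> r2=0x80
body[1] sub  r0, r2, r3 -> r0=0x00
body[2] sub  r5, r1, r1 -> r5=0x00
body[3] mov  r1, #0x65 -> r1=0x65
body[4] add  r2, r4, r1 -> r2=0x37
body[5] sub  r1, r5, #15 -> r1=0xf1
epilogue: pop r5=0xc1, sp=0xc5
epilogue: pop r2=0x70, sp=0xc6
epilogue: pop r0=0xa0, sp=0xc7
prologue pushed ['r0', 'r2', 'r5'] at ['0xc6', '0xc5', '0xc4']

MEM = 0x70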